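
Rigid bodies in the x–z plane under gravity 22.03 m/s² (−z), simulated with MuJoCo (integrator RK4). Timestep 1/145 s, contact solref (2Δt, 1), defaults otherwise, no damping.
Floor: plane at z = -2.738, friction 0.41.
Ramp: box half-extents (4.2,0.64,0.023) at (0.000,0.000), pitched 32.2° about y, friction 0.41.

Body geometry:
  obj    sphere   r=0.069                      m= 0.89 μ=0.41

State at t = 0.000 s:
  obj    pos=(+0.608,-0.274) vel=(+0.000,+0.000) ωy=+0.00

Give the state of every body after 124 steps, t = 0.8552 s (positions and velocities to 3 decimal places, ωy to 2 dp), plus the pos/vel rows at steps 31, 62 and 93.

State at t = 0.8552 s:
  obj    pos=(+3.203,-1.908) vel=(+6.067,-3.821) ωy=+103.90

Key-timestep trajectory:
   step    t(s)  obj.x    obj.z    obj.vx   obj.vz 
     31  0.2138   +0.770  -0.376  +1.517  -0.955
     62  0.4276   +1.257  -0.683  +3.034  -1.911
     93  0.6414   +2.068  -1.193  +4.551  -2.866


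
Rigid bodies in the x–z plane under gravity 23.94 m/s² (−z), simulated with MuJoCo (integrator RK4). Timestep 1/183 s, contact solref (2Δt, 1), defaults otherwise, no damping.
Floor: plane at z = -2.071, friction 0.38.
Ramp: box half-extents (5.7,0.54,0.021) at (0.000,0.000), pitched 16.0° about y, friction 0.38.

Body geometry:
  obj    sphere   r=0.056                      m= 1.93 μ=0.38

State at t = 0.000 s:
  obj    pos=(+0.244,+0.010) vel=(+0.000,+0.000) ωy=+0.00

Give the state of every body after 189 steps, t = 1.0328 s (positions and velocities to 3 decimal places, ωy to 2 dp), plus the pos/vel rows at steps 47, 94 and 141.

State at t = 1.0328 s:
  obj    pos=(+2.660,-0.683) vel=(+4.679,-1.342) ωy=+86.92

Key-timestep trajectory:
   step    t(s)  obj.x    obj.z    obj.vx   obj.vz 
     47  0.2568   +0.394  -0.033  +1.164  -0.334
     94  0.5137   +0.842  -0.161  +2.327  -0.667
    141  0.7705   +1.589  -0.376  +3.491  -1.001


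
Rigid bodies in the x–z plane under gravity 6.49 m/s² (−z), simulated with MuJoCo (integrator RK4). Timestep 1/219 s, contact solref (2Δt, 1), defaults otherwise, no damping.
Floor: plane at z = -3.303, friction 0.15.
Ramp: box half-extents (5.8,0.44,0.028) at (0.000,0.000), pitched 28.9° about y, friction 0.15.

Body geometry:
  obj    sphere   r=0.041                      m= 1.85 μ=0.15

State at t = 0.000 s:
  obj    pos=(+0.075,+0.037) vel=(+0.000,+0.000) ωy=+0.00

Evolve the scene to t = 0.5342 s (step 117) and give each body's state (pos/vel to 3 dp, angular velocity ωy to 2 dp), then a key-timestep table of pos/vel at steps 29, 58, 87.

State at t = 0.5342 s:
  obj    pos=(+0.361,-0.121) vel=(+1.070,-0.590) ωy=+27.64

Key-timestep trajectory:
   step    t(s)  obj.x    obj.z    obj.vx   obj.vz 
     29  0.1324   +0.093  +0.028  +0.266  -0.147
     58  0.2648   +0.146  -0.002  +0.528  -0.301
     87  0.3973   +0.234  -0.050  +0.797  -0.436


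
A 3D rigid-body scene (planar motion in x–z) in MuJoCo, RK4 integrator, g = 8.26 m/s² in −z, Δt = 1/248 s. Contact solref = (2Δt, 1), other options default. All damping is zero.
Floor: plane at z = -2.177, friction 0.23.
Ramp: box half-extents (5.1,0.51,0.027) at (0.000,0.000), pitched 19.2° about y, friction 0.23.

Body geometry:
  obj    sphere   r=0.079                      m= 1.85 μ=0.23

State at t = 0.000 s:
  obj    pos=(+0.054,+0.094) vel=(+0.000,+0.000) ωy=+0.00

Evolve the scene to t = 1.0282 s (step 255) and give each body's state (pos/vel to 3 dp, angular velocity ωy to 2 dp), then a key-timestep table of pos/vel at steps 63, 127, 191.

State at t = 1.0282 s:
  obj    pos=(+1.023,-0.244) vel=(+1.884,-0.656) ωy=+25.25

Key-timestep trajectory:
   step    t(s)  obj.x    obj.z    obj.vx   obj.vz 
     63  0.2540   +0.113  +0.073  +0.466  -0.162
    127  0.5121   +0.294  +0.010  +0.938  -0.327
    191  0.7702   +0.597  -0.096  +1.411  -0.491


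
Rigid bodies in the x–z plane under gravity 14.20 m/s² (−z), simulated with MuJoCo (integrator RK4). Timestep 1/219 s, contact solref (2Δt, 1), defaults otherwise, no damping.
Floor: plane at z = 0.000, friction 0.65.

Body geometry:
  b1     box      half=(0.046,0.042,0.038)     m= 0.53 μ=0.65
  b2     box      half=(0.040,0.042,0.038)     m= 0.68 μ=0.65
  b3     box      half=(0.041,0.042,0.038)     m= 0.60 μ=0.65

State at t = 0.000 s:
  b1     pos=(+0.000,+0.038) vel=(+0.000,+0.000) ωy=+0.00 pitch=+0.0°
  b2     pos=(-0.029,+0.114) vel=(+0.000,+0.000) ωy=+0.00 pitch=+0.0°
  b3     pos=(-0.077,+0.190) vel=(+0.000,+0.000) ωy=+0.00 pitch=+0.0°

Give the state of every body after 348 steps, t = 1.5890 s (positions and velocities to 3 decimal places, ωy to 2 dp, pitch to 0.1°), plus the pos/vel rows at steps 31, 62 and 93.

State at t = 1.5890 s:
  b1     pos=(+0.000,+0.038) vel=(+0.000,+0.000) ωy=+0.00 pitch=+0.0°
  b2     pos=(-0.028,+0.114) vel=(+0.000,+0.000) ωy=+0.00 pitch=+0.0°
  b3     pos=(-0.108,+0.041) vel=(+0.000,+0.000) ωy=+0.00 pitch=-90.0°

Key-timestep trajectory:
   step    t(s)  b1.x    b1.z    b1.vx   b1.vz   b2.x    b2.z    b2.vx   b2.vz   b3.x    b3.z    b3.vx   b3.vz 
     31  0.1416   +0.000  +0.038  +0.000  +0.000   -0.029  +0.114  +0.001  +0.000   -0.098  +0.178  -0.309  -0.332
     62  0.2831   +0.000  +0.038  +0.000  +0.000   -0.029  +0.114  +0.000  +0.000   -0.137  +0.052  -0.037  +0.197
     93  0.4247   +0.000  +0.038  +0.000  +0.000   -0.029  +0.114  +0.000  +0.000   -0.128  +0.053  +0.216  -0.071


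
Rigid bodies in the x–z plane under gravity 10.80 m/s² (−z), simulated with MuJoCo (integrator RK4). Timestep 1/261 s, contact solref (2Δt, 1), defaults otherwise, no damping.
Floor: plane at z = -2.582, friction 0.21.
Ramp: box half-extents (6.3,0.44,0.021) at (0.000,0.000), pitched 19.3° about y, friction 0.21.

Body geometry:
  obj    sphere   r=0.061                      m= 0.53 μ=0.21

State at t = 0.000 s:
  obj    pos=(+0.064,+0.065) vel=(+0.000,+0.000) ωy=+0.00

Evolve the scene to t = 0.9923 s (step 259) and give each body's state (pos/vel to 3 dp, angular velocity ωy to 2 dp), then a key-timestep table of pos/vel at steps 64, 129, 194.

State at t = 0.9923 s:
  obj    pos=(+1.249,-0.350) vel=(+2.388,-0.836) ωy=+41.47

Key-timestep trajectory:
   step    t(s)  obj.x    obj.z    obj.vx   obj.vz 
     64  0.2452   +0.136  +0.039  +0.590  -0.207
    129  0.4943   +0.358  -0.038  +1.189  -0.417
    194  0.7433   +0.729  -0.168  +1.789  -0.626


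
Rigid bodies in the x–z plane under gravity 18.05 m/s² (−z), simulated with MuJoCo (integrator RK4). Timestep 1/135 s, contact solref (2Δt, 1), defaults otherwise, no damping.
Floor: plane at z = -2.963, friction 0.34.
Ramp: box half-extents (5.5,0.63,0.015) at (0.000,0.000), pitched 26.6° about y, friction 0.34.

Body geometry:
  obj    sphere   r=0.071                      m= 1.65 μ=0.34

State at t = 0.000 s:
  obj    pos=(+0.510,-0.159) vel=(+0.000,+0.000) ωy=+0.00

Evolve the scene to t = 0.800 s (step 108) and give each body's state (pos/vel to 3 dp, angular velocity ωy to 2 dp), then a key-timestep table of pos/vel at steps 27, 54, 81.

State at t = 0.800 s:
  obj    pos=(+2.162,-0.986) vel=(+4.129,-2.068) ωy=+65.03

Key-timestep trajectory:
   step    t(s)  obj.x    obj.z    obj.vx   obj.vz 
     27  0.2000   +0.613  -0.211  +1.033  -0.517
     54  0.4000   +0.923  -0.366  +2.065  -1.034
     81  0.6000   +1.439  -0.625  +3.097  -1.551


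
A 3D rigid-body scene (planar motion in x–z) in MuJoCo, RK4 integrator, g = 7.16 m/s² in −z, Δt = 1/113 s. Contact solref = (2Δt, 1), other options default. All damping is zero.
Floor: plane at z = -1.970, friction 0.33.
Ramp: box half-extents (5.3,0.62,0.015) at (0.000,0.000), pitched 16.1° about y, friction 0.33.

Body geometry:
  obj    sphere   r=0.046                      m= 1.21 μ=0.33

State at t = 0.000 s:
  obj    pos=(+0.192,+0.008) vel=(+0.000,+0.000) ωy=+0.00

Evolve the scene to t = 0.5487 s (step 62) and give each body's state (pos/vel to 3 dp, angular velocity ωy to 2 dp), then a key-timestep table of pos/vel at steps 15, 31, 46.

State at t = 0.5487 s:
  obj    pos=(+0.397,-0.051) vel=(+0.748,-0.216) ωy=+16.91

Key-timestep trajectory:
   step    t(s)  obj.x    obj.z    obj.vx   obj.vz 
     15  0.1327   +0.204  +0.005  +0.181  -0.052
     31  0.2743   +0.243  -0.007  +0.374  -0.108
     46  0.4071   +0.305  -0.025  +0.555  -0.160


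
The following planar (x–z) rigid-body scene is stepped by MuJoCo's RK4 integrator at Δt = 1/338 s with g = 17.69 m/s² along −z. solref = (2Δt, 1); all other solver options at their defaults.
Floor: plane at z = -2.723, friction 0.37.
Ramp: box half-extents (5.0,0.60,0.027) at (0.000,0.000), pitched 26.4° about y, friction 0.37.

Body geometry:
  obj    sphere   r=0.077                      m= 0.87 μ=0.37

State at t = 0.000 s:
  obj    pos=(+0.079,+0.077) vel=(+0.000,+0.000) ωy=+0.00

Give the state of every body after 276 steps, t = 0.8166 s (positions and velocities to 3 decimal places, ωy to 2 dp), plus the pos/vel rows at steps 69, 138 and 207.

State at t = 0.8166 s:
  obj    pos=(+1.757,-0.756) vel=(+4.109,-2.040) ωy=+59.57

Key-timestep trajectory:
   step    t(s)  obj.x    obj.z    obj.vx   obj.vz 
     69  0.2041   +0.184  +0.025  +1.027  -0.510
    138  0.4083   +0.498  -0.131  +2.055  -1.020
    207  0.6124   +1.023  -0.392  +3.082  -1.530


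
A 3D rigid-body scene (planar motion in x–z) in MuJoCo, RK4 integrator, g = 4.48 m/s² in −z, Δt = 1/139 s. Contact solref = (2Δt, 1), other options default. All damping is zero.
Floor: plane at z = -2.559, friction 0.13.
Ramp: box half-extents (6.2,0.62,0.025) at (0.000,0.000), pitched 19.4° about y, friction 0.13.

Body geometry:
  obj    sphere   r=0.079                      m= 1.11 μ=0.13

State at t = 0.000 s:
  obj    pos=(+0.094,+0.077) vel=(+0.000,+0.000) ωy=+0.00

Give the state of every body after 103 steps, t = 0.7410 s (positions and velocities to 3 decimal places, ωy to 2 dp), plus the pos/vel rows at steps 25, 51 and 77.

State at t = 0.7410 s:
  obj    pos=(+0.369,-0.020) vel=(+0.743,-0.262) ωy=+9.96

Key-timestep trajectory:
   step    t(s)  obj.x    obj.z    obj.vx   obj.vz 
     25  0.1799   +0.110  +0.071  +0.180  -0.064
     51  0.3669   +0.162  +0.053  +0.368  -0.130
     77  0.5540   +0.248  +0.023  +0.556  -0.196


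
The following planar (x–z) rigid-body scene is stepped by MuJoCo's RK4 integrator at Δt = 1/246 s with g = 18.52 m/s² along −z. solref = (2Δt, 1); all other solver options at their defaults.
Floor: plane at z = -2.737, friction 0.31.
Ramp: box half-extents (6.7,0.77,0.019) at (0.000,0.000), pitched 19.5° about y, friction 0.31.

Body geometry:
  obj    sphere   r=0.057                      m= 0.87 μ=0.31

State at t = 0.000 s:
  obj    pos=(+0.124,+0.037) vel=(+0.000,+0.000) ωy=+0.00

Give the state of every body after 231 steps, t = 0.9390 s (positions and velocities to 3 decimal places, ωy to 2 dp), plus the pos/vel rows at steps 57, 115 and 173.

State at t = 0.9390 s:
  obj    pos=(+1.959,-0.613) vel=(+3.909,-1.384) ωy=+72.74

Key-timestep trajectory:
   step    t(s)  obj.x    obj.z    obj.vx   obj.vz 
     57  0.2317   +0.236  -0.003  +0.965  -0.342
    115  0.4675   +0.579  -0.124  +1.946  -0.689
    173  0.7033   +1.153  -0.328  +2.927  -1.037


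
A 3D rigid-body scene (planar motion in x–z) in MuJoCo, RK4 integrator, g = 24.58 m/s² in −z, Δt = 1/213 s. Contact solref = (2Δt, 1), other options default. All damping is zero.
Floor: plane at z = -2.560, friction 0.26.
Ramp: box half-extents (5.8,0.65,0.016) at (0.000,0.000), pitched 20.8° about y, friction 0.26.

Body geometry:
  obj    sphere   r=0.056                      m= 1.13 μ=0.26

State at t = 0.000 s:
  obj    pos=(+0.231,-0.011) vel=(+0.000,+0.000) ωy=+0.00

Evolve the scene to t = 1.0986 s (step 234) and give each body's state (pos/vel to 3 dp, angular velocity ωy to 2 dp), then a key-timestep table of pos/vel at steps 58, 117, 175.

State at t = 1.0986 s:
  obj    pos=(+3.748,-1.347) vel=(+6.403,-2.432) ωy=+122.30

Key-timestep trajectory:
   step    t(s)  obj.x    obj.z    obj.vx   obj.vz 
     58  0.2723   +0.447  -0.093  +1.587  -0.603
    117  0.5493   +1.110  -0.345  +3.202  -1.216
    175  0.8216   +2.198  -0.758  +4.789  -1.819


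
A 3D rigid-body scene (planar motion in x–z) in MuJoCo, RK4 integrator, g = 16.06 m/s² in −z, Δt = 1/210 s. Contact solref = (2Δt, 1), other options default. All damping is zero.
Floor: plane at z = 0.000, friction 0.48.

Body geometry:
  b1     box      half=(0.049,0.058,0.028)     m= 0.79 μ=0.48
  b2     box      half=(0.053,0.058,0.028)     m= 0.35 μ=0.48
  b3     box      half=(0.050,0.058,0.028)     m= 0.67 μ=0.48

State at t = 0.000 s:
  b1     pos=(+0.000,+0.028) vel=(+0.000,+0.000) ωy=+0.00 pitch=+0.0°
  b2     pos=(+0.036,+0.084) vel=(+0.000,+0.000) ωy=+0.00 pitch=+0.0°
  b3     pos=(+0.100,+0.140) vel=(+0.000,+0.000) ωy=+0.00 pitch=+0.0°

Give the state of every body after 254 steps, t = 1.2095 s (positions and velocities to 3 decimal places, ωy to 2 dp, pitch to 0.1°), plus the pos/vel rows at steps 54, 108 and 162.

State at t = 1.2095 s:
  b1     pos=(+0.000,+0.028) vel=(+0.000,+0.000) ωy=+0.00 pitch=+0.0°
  b2     pos=(+0.094,+0.053) vel=(+0.000,+0.000) ωy=+0.00 pitch=+90.0°
  b3     pos=(+0.191,+0.050) vel=(+0.000,+0.000) ωy=+0.00 pitch=+90.0°

Key-timestep trajectory:
   step    t(s)  b1.x    b1.z    b1.vx   b1.vz   b2.x    b2.z    b2.vx   b2.vz   b3.x    b3.z    b3.vx   b3.vz 
     54  0.2571   +0.000  +0.028  +0.000  +0.000   +0.109  +0.059  +0.389  +0.105   +0.194  +0.050  +0.264  +0.151
    108  0.5143   +0.000  +0.028  +0.000  +0.000   +0.127  +0.060  -0.104  +0.009   +0.201  +0.054  -0.133  -0.041
    162  0.7714   +0.000  +0.028  +0.000  +0.000   +0.087  +0.056  +0.171  -0.065   +0.191  +0.050  +0.000  +0.000


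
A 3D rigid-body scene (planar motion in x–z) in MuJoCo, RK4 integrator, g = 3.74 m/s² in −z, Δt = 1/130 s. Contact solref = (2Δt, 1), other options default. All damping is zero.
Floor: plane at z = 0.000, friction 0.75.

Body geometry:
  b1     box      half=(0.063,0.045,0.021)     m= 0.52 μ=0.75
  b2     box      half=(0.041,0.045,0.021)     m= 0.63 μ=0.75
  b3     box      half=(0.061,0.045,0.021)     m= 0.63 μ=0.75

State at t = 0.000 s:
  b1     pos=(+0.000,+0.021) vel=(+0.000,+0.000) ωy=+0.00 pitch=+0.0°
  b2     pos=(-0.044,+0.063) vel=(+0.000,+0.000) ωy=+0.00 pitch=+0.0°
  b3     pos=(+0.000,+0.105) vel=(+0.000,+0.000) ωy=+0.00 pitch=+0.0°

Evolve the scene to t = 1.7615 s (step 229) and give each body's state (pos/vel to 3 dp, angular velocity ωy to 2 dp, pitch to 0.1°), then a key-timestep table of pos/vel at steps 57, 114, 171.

State at t = 1.7615 s:
  b1     pos=(+0.000,+0.021) vel=(+0.000,+0.000) ωy=+0.00 pitch=+0.0°
  b2     pos=(-0.045,+0.063) vel=(+0.000,+0.000) ωy=+0.00 pitch=+0.0°
  b3     pos=(+0.013,+0.097) vel=(+0.000,+0.000) ωy=-0.01 pitch=+40.2°

Key-timestep trajectory:
   step    t(s)  b1.x    b1.z    b1.vx   b1.vz   b2.x    b2.z    b2.vx   b2.vz   b3.x    b3.z    b3.vx   b3.vz 
     57  0.4385   +0.000  +0.021  +0.000  +0.000   -0.044  +0.063  +0.000  +0.000   +0.016  +0.099  +0.019  +0.019
    114  0.8769   +0.000  +0.021  +0.000  +0.000   -0.044  +0.063  +0.000  +0.000   +0.013  +0.098  +0.000  +0.000
    171  1.3154   +0.000  +0.021  +0.000  +0.000   -0.044  +0.063  +0.000  +0.000   +0.013  +0.098  +0.000  +0.000


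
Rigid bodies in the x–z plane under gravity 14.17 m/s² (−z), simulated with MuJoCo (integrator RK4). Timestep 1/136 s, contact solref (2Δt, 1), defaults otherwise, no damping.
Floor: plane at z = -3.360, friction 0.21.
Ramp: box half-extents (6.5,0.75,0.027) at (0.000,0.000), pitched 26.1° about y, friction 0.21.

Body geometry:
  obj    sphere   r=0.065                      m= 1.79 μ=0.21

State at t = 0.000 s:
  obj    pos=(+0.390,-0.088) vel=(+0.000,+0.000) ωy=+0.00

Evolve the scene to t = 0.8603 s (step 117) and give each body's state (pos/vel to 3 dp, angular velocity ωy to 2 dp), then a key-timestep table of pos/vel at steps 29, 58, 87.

State at t = 0.8603 s:
  obj    pos=(+1.870,-0.814) vel=(+3.440,-1.685) ωy=+58.91

Key-timestep trajectory:
   step    t(s)  obj.x    obj.z    obj.vx   obj.vz 
     29  0.2132   +0.481  -0.133  +0.853  -0.418
     58  0.4265   +0.754  -0.267  +1.706  -0.836
     87  0.6397   +1.208  -0.489  +2.558  -1.253


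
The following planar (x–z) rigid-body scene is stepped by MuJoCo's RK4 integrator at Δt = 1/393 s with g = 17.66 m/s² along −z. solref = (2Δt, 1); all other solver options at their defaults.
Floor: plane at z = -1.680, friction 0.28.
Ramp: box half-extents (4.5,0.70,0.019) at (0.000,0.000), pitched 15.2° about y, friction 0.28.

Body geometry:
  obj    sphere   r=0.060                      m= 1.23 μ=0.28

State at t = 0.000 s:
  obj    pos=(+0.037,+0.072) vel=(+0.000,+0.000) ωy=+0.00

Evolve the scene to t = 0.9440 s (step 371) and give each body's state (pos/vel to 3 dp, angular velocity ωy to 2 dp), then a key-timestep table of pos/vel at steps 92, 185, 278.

State at t = 0.9440 s:
  obj    pos=(+1.459,-0.315) vel=(+3.013,-0.819) ωy=+52.03

Key-timestep trajectory:
   step    t(s)  obj.x    obj.z    obj.vx   obj.vz 
     92  0.2341   +0.124  +0.048  +0.747  -0.203
    185  0.4707   +0.391  -0.024  +1.502  -0.408
    278  0.7074   +0.836  -0.145  +2.258  -0.613


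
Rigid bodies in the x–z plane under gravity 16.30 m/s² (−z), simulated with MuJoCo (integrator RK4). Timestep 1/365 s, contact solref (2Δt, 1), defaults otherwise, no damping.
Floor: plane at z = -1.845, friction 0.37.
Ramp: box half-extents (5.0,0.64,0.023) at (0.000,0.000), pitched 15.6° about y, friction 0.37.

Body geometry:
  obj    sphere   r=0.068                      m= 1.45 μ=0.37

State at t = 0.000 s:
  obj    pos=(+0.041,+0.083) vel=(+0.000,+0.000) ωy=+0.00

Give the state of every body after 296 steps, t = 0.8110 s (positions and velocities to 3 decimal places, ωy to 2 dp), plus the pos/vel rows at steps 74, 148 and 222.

State at t = 0.8110 s:
  obj    pos=(+1.033,-0.194) vel=(+2.446,-0.683) ωy=+37.34

Key-timestep trajectory:
   step    t(s)  obj.x    obj.z    obj.vx   obj.vz 
     74  0.2027   +0.103  +0.066  +0.611  -0.171
    148  0.4055   +0.289  +0.014  +1.223  -0.341
    222  0.6082   +0.599  -0.073  +1.834  -0.512


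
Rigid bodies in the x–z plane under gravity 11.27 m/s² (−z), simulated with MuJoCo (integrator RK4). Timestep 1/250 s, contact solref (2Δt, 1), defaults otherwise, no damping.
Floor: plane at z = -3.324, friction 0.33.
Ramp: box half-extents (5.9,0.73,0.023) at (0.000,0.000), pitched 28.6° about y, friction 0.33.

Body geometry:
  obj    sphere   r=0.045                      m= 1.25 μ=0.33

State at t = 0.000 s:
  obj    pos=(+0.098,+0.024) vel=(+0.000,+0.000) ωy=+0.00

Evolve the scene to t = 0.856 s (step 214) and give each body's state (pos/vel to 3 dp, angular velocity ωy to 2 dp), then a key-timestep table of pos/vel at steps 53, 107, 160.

State at t = 0.856 s:
  obj    pos=(+1.338,-0.652) vel=(+2.896,-1.579) ωy=+73.29

Key-timestep trajectory:
   step    t(s)  obj.x    obj.z    obj.vx   obj.vz 
     53  0.2120   +0.174  -0.017  +0.717  -0.391
    107  0.4280   +0.408  -0.145  +1.448  -0.790
    160  0.6400   +0.791  -0.354  +2.165  -1.181


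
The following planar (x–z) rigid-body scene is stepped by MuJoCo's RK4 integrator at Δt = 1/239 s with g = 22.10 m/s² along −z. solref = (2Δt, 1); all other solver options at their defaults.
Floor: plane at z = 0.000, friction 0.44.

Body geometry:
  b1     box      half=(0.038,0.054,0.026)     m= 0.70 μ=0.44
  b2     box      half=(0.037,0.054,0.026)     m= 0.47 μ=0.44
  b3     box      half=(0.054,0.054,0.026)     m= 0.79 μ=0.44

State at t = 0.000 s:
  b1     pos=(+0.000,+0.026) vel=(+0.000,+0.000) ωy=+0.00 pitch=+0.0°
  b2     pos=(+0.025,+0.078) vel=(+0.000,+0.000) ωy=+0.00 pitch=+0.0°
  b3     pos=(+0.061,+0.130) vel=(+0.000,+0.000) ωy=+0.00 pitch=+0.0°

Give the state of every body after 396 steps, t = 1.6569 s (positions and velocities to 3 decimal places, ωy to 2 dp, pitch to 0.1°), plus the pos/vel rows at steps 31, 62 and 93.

State at t = 1.6569 s:
  b1     pos=(+0.000,+0.026) vel=(+0.000,+0.000) ωy=+0.00 pitch=+0.0°
  b2     pos=(+0.078,+0.037) vel=(+0.000,+0.000) ωy=+0.00 pitch=+90.0°
  b3     pos=(+0.238,+0.026) vel=(+0.000,+0.000) ωy=+0.00 pitch=+180.0°

Key-timestep trajectory:
   step    t(s)  b1.x    b1.z    b1.vx   b1.vz   b2.x    b2.z    b2.vx   b2.vz   b3.x    b3.z    b3.vx   b3.vz 
     31  0.1297   +0.000  +0.026  -0.001  +0.000   +0.038  +0.081  +0.261  -0.031   +0.093  +0.112  +0.551  -0.512
     62  0.2594   +0.000  +0.026  +0.000  +0.000   +0.078  +0.037  -0.006  +0.022   +0.167  +0.058  +0.336  +0.128
     93  0.3891   +0.000  +0.026  +0.000  +0.000   +0.078  +0.037  +0.000  +0.000   +0.209  +0.053  +0.495  -0.247


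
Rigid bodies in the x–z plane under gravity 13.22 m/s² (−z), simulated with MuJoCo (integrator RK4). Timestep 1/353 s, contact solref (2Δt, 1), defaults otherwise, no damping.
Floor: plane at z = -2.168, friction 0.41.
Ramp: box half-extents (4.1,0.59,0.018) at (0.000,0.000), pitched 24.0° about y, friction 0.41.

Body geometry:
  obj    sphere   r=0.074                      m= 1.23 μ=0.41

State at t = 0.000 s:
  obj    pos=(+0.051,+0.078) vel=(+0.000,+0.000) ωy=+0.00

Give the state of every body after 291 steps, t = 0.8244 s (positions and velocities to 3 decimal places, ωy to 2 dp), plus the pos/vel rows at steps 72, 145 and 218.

State at t = 0.8244 s:
  obj    pos=(+1.243,-0.453) vel=(+2.893,-1.288) ωy=+42.78

Key-timestep trajectory:
   step    t(s)  obj.x    obj.z    obj.vx   obj.vz 
     72  0.2040   +0.124  +0.045  +0.716  -0.319
    145  0.4108   +0.347  -0.054  +1.441  -0.642
    218  0.6176   +0.720  -0.220  +2.167  -0.965


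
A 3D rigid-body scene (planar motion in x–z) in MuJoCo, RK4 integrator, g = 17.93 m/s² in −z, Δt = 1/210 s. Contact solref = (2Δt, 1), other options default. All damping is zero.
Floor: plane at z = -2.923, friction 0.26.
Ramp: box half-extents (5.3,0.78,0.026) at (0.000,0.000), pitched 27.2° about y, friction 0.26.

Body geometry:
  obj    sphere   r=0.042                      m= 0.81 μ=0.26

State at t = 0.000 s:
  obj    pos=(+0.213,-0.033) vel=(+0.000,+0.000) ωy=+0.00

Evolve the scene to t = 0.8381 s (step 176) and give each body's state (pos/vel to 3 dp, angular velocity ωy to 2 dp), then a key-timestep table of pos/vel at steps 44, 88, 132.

State at t = 0.8381 s:
  obj    pos=(+2.042,-0.973) vel=(+4.364,-2.243) ωy=+116.79

Key-timestep trajectory:
   step    t(s)  obj.x    obj.z    obj.vx   obj.vz 
     44  0.2095   +0.327  -0.092  +1.091  -0.561
     88  0.4190   +0.670  -0.268  +2.182  -1.121
    132  0.6286   +1.242  -0.562  +3.273  -1.682


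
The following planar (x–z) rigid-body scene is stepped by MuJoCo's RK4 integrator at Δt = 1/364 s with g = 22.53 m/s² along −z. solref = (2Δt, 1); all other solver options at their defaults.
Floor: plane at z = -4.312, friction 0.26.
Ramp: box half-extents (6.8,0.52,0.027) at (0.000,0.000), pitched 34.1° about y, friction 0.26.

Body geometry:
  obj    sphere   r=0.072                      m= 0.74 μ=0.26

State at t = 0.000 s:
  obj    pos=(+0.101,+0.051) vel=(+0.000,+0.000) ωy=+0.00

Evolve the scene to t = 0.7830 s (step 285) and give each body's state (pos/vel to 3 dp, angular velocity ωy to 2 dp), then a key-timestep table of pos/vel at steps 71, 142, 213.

State at t = 0.7830 s:
  obj    pos=(+2.391,-1.500) vel=(+5.850,-3.961) ωy=+98.09

Key-timestep trajectory:
   step    t(s)  obj.x    obj.z    obj.vx   obj.vz 
     71  0.1951   +0.243  -0.045  +1.458  -0.987
    142  0.3901   +0.670  -0.334  +2.915  -1.974
    213  0.5852   +1.380  -0.815  +4.372  -2.960


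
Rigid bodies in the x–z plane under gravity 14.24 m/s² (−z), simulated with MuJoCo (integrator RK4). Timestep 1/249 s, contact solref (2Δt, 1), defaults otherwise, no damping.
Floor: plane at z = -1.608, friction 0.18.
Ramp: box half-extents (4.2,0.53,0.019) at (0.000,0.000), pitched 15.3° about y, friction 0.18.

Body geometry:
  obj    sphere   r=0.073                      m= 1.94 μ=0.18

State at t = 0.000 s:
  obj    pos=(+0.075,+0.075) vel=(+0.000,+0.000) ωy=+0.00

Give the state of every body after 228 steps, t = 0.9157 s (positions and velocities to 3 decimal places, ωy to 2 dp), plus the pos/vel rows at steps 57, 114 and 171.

State at t = 0.9157 s:
  obj    pos=(+1.160,-0.222) vel=(+2.371,-0.649) ωy=+33.66

Key-timestep trajectory:
   step    t(s)  obj.x    obj.z    obj.vx   obj.vz 
     57  0.2289   +0.143  +0.056  +0.593  -0.162
    114  0.4578   +0.346  +0.001  +1.185  -0.324
    171  0.6867   +0.686  -0.092  +1.778  -0.486


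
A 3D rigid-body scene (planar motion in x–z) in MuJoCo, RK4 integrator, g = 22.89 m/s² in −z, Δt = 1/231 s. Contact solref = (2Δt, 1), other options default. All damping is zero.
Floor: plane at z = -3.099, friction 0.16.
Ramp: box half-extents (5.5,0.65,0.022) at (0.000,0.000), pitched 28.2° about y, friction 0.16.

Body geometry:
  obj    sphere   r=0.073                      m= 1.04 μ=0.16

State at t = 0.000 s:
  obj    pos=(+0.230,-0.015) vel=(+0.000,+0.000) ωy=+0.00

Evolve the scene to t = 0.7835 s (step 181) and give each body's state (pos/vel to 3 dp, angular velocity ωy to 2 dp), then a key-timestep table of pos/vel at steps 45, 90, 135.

State at t = 0.7835 s:
  obj    pos=(+2.321,-1.136) vel=(+5.336,-2.861) ωy=+82.90

Key-timestep trajectory:
   step    t(s)  obj.x    obj.z    obj.vx   obj.vz 
     45  0.1948   +0.359  -0.085  +1.327  -0.712
     90  0.3896   +0.747  -0.293  +2.653  -1.423
    135  0.5844   +1.393  -0.639  +3.980  -2.134


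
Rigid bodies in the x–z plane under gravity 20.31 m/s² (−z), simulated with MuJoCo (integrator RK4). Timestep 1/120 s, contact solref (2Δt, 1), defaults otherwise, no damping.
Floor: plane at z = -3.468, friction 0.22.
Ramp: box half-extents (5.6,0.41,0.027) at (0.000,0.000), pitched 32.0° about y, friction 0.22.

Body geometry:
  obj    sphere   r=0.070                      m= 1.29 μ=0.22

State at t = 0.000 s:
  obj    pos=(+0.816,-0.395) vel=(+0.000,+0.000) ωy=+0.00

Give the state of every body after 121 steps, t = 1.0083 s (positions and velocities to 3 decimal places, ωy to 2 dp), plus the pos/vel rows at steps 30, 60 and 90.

State at t = 1.0083 s:
  obj    pos=(+4.131,-2.467) vel=(+6.574,-4.108) ωy=+110.68

Key-timestep trajectory:
   step    t(s)  obj.x    obj.z    obj.vx   obj.vz 
     30  0.2500   +1.020  -0.523  +1.631  -1.019
     60  0.5000   +1.631  -0.905  +3.260  -2.037
     90  0.7500   +2.650  -1.542  +4.890  -3.056


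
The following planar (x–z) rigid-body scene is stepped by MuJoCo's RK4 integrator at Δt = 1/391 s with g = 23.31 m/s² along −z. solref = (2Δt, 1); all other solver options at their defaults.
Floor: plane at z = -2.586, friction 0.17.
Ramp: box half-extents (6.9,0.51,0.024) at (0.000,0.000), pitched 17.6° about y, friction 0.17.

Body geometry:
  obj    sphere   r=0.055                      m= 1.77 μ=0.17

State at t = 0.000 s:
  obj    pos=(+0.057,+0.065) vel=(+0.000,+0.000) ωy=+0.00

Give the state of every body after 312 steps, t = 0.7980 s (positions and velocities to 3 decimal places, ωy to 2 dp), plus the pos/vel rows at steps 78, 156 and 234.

State at t = 0.7980 s:
  obj    pos=(+1.585,-0.420) vel=(+3.829,-1.215) ωy=+73.03

Key-timestep trajectory:
   step    t(s)  obj.x    obj.z    obj.vx   obj.vz 
     78  0.1995   +0.152  +0.035  +0.957  -0.304
    156  0.3990   +0.439  -0.056  +1.915  -0.607
    234  0.5985   +0.916  -0.208  +2.872  -0.911


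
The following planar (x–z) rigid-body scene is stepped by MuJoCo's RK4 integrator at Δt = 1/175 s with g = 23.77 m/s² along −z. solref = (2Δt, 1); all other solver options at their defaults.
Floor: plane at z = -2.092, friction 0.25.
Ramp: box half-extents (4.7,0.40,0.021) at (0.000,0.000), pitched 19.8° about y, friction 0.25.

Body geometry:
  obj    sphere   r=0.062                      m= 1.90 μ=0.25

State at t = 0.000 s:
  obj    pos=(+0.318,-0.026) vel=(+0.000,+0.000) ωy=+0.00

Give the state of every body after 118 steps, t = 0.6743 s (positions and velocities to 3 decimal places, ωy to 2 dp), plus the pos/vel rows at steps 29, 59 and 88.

State at t = 0.6743 s:
  obj    pos=(+1.548,-0.469) vel=(+3.649,-1.314) ωy=+62.53

Key-timestep trajectory:
   step    t(s)  obj.x    obj.z    obj.vx   obj.vz 
     29  0.1657   +0.392  -0.053  +0.897  -0.323
     59  0.3371   +0.626  -0.137  +1.824  -0.657
     88  0.5029   +1.002  -0.273  +2.721  -0.980


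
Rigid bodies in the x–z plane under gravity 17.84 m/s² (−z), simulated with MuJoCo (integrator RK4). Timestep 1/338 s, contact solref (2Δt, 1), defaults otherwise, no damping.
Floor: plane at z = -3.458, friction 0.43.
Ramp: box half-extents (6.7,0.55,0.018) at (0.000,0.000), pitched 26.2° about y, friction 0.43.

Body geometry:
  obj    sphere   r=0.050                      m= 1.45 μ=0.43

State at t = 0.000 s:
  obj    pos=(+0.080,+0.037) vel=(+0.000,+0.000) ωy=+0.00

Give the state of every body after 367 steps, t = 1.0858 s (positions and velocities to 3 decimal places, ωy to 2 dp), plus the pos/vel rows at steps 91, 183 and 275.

State at t = 1.0858 s:
  obj    pos=(+3.056,-1.428) vel=(+5.481,-2.697) ωy=+122.16

Key-timestep trajectory:
   step    t(s)  obj.x    obj.z    obj.vx   obj.vz 
     91  0.2692   +0.263  -0.054  +1.359  -0.669
    183  0.5414   +0.820  -0.328  +2.733  -1.345
    275  0.8136   +1.751  -0.786  +4.107  -2.021


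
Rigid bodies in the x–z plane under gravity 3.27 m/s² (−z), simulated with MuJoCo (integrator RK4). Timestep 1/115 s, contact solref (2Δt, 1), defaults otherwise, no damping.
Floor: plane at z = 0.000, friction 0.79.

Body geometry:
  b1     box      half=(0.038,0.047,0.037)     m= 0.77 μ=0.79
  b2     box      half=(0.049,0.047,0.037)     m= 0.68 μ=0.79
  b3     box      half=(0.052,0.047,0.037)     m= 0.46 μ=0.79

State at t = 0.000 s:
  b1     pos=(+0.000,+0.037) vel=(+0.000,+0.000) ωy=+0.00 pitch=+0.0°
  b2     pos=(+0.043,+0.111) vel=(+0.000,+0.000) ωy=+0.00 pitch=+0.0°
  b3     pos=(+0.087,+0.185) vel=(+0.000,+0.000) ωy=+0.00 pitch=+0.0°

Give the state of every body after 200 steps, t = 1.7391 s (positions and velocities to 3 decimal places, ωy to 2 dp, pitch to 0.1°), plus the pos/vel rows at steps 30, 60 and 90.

State at t = 1.7391 s:
  b1     pos=(+0.000,+0.037) vel=(+0.000,+0.000) ωy=+0.00 pitch=+0.0°
  b2     pos=(+0.086,+0.049) vel=(+0.000,+0.000) ωy=+0.00 pitch=+90.0°
  b3     pos=(+0.298,+0.037) vel=(+0.000,+0.000) ωy=+0.00 pitch=+180.0°

Key-timestep trajectory:
   step    t(s)  b1.x    b1.z    b1.vx   b1.vz   b2.x    b2.z    b2.vx   b2.vz   b3.x    b3.z    b3.vx   b3.vz 
     30  0.2609   +0.000  +0.037  +0.000  +0.000   +0.056  +0.107  +0.104  -0.057   +0.123  +0.160  +0.274  -0.271
     60  0.5217   +0.000  +0.037  +0.000  +0.000   +0.088  +0.047  -0.035  +0.065   +0.210  +0.052  +0.380  -0.105
     90  0.7826   +0.000  +0.037  +0.000  +0.000   +0.086  +0.049  +0.000  +0.000   +0.265  +0.060  +0.221  -0.080


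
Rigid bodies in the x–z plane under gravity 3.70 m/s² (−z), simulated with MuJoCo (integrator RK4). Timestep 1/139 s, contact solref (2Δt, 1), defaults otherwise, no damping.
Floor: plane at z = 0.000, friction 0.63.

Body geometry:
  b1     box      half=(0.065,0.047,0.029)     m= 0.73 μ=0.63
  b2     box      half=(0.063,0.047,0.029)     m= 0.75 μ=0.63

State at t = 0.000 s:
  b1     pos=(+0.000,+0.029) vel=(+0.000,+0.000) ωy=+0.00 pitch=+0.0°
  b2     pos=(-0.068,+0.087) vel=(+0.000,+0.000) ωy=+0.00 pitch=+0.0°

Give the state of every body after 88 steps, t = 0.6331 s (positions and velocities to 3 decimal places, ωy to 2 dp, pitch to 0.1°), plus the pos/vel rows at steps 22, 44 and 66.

State at t = 0.6331 s:
  b1     pos=(+0.000,+0.029) vel=(+0.000,+0.000) ωy=+0.00 pitch=+0.0°
  b2     pos=(-0.120,+0.067) vel=(-0.192,-0.062) ωy=-2.86 pitch=-81.3°

Key-timestep trajectory:
   step    t(s)  b1.x    b1.z    b1.vx   b1.vz   b2.x    b2.z    b2.vx   b2.vz 
     22  0.1583   +0.000  +0.029  +0.000  +0.000   -0.070  +0.087  -0.025  -0.004
     44  0.3165   +0.000  +0.029  +0.000  +0.000   -0.077  +0.084  -0.073  -0.032
     66  0.4748   +0.000  +0.029  +0.000  +0.000   -0.093  +0.068  -0.147  -0.077


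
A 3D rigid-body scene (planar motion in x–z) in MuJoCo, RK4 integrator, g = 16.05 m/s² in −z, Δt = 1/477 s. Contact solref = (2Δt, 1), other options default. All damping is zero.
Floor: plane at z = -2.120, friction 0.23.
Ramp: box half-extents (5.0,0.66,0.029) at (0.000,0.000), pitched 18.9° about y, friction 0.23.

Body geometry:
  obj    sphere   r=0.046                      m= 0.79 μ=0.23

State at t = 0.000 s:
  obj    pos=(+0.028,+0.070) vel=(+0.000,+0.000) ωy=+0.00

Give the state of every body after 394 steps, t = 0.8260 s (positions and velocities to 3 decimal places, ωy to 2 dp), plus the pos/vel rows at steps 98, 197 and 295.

State at t = 0.8260 s:
  obj    pos=(+1.226,-0.341) vel=(+2.902,-0.994) ωy=+66.68

Key-timestep trajectory:
   step    t(s)  obj.x    obj.z    obj.vx   obj.vz 
     98  0.2055   +0.102  +0.044  +0.722  -0.247
    197  0.4130   +0.328  -0.033  +1.451  -0.497
    295  0.6184   +0.700  -0.160  +2.173  -0.744


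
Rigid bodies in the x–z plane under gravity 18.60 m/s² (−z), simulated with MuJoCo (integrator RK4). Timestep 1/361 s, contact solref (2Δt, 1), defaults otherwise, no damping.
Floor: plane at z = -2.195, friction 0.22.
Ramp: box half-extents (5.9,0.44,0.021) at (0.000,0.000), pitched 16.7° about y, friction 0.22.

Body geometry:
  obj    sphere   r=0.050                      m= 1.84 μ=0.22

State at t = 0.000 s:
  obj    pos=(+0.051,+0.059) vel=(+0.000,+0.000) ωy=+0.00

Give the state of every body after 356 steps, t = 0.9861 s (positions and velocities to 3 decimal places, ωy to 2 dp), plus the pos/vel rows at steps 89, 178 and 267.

State at t = 0.9861 s:
  obj    pos=(+1.829,-0.475) vel=(+3.606,-1.082) ωy=+75.29

Key-timestep trajectory:
   step    t(s)  obj.x    obj.z    obj.vx   obj.vz 
     89  0.2465   +0.162  +0.025  +0.902  -0.271
    178  0.4931   +0.496  -0.075  +1.803  -0.541
    267  0.7396   +1.051  -0.241  +2.705  -0.811


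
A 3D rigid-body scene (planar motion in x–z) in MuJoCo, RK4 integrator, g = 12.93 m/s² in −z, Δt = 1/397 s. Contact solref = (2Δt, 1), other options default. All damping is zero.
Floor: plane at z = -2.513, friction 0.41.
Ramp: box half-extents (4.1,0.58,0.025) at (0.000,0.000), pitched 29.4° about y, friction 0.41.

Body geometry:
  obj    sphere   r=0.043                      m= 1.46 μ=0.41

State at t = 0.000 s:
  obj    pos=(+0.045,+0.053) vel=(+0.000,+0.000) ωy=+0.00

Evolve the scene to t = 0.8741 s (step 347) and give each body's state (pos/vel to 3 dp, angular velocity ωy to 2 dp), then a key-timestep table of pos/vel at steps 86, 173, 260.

State at t = 0.8741 s:
  obj    pos=(+1.554,-0.797) vel=(+3.453,-1.945) ωy=+92.15

Key-timestep trajectory:
   step    t(s)  obj.x    obj.z    obj.vx   obj.vz 
     86  0.2166   +0.138  +0.000  +0.856  -0.482
    173  0.4358   +0.420  -0.159  +1.721  -0.970
    260  0.6549   +0.892  -0.425  +2.587  -1.458


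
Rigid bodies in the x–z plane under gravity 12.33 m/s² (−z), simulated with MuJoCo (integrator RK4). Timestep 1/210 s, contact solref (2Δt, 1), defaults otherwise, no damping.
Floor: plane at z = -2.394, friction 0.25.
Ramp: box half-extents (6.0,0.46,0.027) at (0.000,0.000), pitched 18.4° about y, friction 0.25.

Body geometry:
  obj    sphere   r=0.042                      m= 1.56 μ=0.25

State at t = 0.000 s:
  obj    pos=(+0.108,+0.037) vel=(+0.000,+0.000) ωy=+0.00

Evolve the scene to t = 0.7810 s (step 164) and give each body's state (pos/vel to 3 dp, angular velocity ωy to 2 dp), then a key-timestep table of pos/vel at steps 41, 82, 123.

State at t = 0.7810 s:
  obj    pos=(+0.912,-0.231) vel=(+2.060,-0.685) ωy=+51.68

Key-timestep trajectory:
   step    t(s)  obj.x    obj.z    obj.vx   obj.vz 
     41  0.1952   +0.158  +0.020  +0.515  -0.171
     82  0.3905   +0.309  -0.030  +1.030  -0.343
    123  0.5857   +0.560  -0.114  +1.545  -0.514


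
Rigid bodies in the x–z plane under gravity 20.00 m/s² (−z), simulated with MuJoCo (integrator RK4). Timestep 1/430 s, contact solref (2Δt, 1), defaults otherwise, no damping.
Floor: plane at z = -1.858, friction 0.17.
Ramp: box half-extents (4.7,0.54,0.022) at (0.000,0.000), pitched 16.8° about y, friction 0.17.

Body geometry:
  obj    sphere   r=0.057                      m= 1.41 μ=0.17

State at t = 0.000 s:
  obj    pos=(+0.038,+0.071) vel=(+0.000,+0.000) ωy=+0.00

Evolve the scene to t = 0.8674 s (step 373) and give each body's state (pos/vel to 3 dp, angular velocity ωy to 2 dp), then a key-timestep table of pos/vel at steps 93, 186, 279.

State at t = 0.8674 s:
  obj    pos=(+1.525,-0.378) vel=(+3.429,-1.035) ωy=+62.83

Key-timestep trajectory:
   step    t(s)  obj.x    obj.z    obj.vx   obj.vz 
     93  0.2163   +0.130  +0.043  +0.855  -0.258
    186  0.4326   +0.408  -0.041  +1.710  -0.516
    279  0.6488   +0.870  -0.180  +2.565  -0.774


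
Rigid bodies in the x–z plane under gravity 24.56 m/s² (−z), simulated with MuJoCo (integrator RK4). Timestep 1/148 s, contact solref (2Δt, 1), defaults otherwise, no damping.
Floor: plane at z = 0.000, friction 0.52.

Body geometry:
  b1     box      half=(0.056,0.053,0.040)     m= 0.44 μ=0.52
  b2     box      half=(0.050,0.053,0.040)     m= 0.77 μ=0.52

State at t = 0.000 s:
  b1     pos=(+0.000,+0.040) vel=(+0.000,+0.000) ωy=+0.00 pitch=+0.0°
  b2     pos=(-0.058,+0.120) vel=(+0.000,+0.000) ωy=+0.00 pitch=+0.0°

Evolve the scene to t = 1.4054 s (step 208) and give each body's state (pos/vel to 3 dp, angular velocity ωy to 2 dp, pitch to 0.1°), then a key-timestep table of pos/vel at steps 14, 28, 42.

State at t = 1.4054 s:
  b1     pos=(+0.000,+0.040) vel=(+0.000,+0.000) ωy=+0.00 pitch=+0.0°
  b2     pos=(-0.108,+0.050) vel=(+0.000,+0.000) ωy=+0.00 pitch=-90.0°

Key-timestep trajectory:
   step    t(s)  b1.x    b1.z    b1.vx   b1.vz   b2.x    b2.z    b2.vx   b2.vz 
     14  0.0946   +0.000  +0.040  +0.001  +0.001   -0.062  +0.119  -0.097  -0.013
     28  0.1892   +0.000  +0.040  +0.002  +0.000   -0.084  +0.108  -0.418  -0.382
     42  0.2838   +0.000  +0.040  +0.000  +0.000   -0.110  +0.045  +0.095  +0.240


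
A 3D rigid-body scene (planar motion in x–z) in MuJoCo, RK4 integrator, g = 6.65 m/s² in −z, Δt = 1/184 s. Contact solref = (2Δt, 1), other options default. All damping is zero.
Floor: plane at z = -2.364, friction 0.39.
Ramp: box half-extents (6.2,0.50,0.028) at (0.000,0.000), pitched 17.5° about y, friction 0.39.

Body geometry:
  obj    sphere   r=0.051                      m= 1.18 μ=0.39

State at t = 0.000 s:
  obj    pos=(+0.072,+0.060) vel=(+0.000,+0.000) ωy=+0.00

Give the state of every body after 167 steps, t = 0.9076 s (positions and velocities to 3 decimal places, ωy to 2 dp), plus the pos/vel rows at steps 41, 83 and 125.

State at t = 0.9076 s:
  obj    pos=(+0.633,-0.117) vel=(+1.236,-0.390) ωy=+25.41

Key-timestep trajectory:
   step    t(s)  obj.x    obj.z    obj.vx   obj.vz 
     41  0.2228   +0.106  +0.049  +0.304  -0.096
     83  0.4511   +0.211  +0.016  +0.615  -0.194
    125  0.6793   +0.386  -0.039  +0.925  -0.292


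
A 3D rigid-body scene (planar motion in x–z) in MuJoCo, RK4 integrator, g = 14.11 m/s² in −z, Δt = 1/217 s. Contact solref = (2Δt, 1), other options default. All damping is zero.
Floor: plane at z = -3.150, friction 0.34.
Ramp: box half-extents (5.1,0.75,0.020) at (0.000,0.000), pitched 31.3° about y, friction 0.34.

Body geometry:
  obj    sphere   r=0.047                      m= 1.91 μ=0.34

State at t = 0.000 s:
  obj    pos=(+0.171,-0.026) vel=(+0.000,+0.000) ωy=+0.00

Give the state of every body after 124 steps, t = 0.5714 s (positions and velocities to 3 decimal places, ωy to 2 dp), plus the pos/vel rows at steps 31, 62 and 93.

State at t = 0.5714 s:
  obj    pos=(+0.902,-0.470) vel=(+2.557,-1.554) ωy=+63.64

Key-timestep trajectory:
   step    t(s)  obj.x    obj.z    obj.vx   obj.vz 
     31  0.1429   +0.217  -0.053  +0.639  -0.389
     62  0.2857   +0.354  -0.137  +1.278  -0.777
     93  0.4286   +0.582  -0.276  +1.918  -1.166
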